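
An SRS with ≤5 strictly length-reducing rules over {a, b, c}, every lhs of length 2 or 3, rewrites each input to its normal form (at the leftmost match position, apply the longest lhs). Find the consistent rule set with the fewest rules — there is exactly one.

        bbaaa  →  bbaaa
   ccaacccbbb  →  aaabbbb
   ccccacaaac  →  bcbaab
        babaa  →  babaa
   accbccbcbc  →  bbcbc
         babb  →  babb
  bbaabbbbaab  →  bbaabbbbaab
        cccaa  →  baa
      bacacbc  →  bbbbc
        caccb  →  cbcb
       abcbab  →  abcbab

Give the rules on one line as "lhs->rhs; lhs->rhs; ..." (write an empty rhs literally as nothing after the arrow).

ac->b; bcc->ab; cab->; cc->a

  | bbaaa
  | ccaacccbbb => aaacccbbb => aabccbbb => aaabbbb
  | ccccacaaac => accacaaac => bcacaaac => bcbaaac => bcbaab
  | babaa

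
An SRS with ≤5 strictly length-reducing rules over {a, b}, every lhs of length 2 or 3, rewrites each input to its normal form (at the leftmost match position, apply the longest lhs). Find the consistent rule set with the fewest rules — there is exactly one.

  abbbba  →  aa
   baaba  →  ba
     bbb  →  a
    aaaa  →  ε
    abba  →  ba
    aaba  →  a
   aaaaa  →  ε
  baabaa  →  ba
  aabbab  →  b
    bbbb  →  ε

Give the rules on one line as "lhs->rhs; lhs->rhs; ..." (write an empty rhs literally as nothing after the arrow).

aaa->ab; ab->; aba->ab; bbb->a

  | abbbba => bbba => aa
  | baaba => baab => ba
  | bbb => a
  | aaaa => aba => ab => ε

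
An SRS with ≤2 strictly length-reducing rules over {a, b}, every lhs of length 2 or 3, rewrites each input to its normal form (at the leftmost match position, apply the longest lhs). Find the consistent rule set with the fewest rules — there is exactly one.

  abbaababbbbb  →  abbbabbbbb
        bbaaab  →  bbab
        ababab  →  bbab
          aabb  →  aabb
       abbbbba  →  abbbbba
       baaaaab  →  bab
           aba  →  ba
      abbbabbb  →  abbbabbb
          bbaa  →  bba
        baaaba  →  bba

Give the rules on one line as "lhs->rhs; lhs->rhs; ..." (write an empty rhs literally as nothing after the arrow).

  | abbaababbbbb => abbababbbbb => abbbabbbbb
  | bbaaab => bbaab => bbab
  | ababab => babab => bbab
  | aabb

aba->ba; baa->ba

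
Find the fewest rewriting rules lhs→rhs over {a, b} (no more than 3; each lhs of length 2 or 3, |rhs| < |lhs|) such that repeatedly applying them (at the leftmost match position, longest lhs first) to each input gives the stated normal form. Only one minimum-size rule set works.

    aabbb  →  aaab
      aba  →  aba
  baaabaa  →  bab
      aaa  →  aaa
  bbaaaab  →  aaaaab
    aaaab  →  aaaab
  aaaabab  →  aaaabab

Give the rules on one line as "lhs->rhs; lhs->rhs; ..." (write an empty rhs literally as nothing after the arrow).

baa->b; bb->a

  | aabbb => aaab
  | aba
  | baaabaa => babaa => bab
  | aaa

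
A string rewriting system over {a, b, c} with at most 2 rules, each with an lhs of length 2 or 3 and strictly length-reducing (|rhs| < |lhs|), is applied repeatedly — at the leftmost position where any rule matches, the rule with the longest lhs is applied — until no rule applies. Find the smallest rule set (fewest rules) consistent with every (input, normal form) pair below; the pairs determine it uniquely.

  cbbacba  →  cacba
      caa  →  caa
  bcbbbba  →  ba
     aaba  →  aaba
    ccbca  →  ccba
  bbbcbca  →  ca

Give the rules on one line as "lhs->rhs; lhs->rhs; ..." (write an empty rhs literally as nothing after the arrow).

  | cbbacba => cacba
  | caa
  | bcbbbba => bbbbba => bbba => ba
  | aaba

bb->; bc->b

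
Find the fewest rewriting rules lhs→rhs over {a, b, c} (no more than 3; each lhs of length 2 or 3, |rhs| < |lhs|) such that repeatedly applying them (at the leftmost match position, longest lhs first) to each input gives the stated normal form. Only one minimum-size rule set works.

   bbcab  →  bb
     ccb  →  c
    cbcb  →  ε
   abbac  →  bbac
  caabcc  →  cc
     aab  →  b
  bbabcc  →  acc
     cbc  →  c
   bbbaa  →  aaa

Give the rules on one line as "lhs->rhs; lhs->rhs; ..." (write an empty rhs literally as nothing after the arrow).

  | bbcab => bbcb => bb
  | ccb => c
  | cbcb => cb => ε
  | abbac => bbac

ab->b; bbb->a; cb->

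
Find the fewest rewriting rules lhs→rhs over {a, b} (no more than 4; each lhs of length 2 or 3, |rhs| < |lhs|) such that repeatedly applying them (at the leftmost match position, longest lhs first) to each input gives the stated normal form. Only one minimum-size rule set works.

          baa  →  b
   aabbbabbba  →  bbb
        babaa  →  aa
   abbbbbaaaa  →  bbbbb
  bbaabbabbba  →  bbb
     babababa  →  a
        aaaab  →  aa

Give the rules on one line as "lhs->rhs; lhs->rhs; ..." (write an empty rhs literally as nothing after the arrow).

  | baa => ba => b
  | aabbbabbba => bbabbba => bbba => bbb
  | babaa => aa
  | abbbbbaaaa => bbbbbaaaa => bbbbbaaa => bbbbbaa => bbbbba => bbbbb

aab->; ab->b; ba->b; bab->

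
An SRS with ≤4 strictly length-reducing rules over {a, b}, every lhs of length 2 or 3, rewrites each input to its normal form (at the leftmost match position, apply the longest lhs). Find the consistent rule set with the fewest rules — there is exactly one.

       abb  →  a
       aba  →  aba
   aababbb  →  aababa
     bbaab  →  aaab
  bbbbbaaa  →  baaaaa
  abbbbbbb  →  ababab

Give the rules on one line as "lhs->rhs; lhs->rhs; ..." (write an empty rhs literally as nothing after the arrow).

  | abb => a
  | aba
  | aababbb => aababa
  | bbaab => aaab

bb->; bba->aa; bbb->ba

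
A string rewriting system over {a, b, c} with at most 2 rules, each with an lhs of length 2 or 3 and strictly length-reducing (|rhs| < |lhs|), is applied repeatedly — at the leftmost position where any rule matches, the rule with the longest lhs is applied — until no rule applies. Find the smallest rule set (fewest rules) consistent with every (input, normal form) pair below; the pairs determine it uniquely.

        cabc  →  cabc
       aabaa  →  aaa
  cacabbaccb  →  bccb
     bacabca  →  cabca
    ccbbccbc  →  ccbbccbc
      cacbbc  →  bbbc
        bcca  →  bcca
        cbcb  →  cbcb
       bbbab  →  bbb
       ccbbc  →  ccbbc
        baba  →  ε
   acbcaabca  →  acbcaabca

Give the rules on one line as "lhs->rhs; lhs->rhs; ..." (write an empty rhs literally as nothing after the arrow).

  | cabc
  | aabaa => aaa
  | cacabbaccb => babbaccb => bbaccb => bccb
  | bacabca => cabca

ba->; cac->b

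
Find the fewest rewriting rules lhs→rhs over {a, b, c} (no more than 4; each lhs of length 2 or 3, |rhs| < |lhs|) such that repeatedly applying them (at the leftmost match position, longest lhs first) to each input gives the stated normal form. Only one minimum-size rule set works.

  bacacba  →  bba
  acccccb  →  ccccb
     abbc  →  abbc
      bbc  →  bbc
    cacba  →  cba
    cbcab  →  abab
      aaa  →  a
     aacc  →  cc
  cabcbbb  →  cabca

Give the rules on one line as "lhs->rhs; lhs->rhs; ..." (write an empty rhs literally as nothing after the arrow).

  | bacacba => bacba => bba
  | acccccb => ccccb
  | abbc
  | bbc

aa->; ac->; bbb->a; cbc->ab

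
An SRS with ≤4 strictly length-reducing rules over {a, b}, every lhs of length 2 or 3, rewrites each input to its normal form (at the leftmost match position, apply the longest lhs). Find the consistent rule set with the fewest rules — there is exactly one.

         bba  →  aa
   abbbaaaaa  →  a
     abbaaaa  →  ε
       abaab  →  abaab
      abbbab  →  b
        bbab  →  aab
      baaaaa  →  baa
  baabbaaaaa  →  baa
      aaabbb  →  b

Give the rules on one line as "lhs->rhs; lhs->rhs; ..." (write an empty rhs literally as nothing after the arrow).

  | bba => aa
  | abbbaaaaa => abbaaaaa => aaaaaaa => aaaa => a
  | abbaaaa => aaaaaa => aaa => ε
  | abaab

aaa->; bb->b; bba->aa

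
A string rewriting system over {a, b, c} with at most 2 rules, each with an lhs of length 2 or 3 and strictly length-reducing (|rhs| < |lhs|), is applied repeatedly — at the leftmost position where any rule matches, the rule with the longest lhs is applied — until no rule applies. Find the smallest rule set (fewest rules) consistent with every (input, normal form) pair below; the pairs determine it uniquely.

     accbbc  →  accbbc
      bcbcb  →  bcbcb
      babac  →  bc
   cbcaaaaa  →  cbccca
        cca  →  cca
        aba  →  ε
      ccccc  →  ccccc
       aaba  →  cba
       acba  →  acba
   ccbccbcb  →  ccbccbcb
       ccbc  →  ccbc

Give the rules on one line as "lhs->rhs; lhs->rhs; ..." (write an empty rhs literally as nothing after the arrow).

aa->c; aba->

  | accbbc
  | bcbcb
  | babac => bc
  | cbcaaaaa => cbccaaa => cbccca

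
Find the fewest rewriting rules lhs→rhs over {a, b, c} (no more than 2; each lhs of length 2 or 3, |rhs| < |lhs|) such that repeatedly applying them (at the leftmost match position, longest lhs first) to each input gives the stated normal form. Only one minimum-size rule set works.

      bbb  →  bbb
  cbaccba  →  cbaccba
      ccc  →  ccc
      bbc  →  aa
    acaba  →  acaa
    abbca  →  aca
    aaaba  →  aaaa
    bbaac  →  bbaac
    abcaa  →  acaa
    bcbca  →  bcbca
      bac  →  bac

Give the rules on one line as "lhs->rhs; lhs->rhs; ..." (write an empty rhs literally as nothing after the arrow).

ab->a; bbc->aa

  | bbb
  | cbaccba
  | ccc
  | bbc => aa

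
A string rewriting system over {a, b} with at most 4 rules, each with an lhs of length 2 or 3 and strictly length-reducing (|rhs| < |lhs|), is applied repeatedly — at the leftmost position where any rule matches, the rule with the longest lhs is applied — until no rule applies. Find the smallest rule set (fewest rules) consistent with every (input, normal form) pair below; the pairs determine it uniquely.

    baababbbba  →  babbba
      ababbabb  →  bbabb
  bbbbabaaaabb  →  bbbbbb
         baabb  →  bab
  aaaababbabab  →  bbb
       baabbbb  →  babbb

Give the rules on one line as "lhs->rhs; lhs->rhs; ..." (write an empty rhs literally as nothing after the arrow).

aaa->; aab->a; aba->

  | baababbbba => baabbbba => babbba
  | ababbabb => bbabb
  | bbbbabaaaabb => bbbbaaabb => bbbbbb
  | baabb => bab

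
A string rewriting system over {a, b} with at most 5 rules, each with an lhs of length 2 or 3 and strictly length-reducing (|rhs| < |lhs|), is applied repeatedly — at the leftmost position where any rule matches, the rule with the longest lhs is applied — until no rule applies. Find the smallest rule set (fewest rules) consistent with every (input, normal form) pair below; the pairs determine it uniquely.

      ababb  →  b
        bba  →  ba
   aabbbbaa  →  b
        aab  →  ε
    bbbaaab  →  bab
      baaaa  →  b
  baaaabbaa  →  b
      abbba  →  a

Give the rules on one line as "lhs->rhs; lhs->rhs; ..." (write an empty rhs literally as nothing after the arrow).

aa->b; aab->; abb->aa; bb->b

  | ababb => abaa => abb => aa => b
  | bba => ba
  | aabbbbaa => bbbaa => bbaa => baa => bb => b
  | aab => ε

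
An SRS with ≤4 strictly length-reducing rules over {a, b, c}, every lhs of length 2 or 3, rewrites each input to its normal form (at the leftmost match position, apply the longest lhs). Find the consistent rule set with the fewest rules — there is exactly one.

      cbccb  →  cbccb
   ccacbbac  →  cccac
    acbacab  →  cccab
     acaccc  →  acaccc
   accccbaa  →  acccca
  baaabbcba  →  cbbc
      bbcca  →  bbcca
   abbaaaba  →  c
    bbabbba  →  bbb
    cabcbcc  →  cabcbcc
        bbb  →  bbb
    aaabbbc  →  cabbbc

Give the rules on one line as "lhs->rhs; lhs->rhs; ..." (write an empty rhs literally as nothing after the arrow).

aa->c; acb->ca; ba->

  | cbccb
  | ccacbbac => cccabac => cccac
  | acbacab => caacab => cccab
  | acaccc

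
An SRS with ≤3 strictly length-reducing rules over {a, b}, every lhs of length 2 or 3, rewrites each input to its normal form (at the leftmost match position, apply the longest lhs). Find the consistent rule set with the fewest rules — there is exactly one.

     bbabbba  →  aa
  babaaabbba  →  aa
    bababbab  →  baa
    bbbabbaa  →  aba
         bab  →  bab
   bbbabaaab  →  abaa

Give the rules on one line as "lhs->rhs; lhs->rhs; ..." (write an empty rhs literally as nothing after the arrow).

  | bbabbba => aabbba => bba => aa
  | babaaabbba => babbbba => baabba => bba => aa
  | bababbab => babaaab => babb => baa
  | bbbabbaa => ababbaa => abaaaa => aba

aaa->; aab->; bb->a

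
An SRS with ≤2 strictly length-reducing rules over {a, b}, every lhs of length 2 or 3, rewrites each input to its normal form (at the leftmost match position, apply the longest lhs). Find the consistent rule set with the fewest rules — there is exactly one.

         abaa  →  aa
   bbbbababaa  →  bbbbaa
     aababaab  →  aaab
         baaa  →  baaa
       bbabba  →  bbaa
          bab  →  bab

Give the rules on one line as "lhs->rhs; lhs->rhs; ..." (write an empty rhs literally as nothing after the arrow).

aba->a; abb->a

  | abaa => aa
  | bbbbababaa => bbbbabaa => bbbbaa
  | aababaab => aabaab => aaab
  | baaa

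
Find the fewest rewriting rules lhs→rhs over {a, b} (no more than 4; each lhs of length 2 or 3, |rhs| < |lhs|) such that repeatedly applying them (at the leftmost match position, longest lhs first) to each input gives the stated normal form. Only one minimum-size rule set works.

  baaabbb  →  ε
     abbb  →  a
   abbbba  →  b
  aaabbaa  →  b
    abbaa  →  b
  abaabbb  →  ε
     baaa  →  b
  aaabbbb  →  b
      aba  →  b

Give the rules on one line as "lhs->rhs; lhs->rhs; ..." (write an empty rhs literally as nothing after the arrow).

aa->b; ab->a; ba->b; bb->

  | baaabbb => baabbb => babbb => bbbb => bb => ε
  | abbb => abb => ab => a
  | abbbba => abbba => abba => aba => aa => b
  | aaabbaa => babbaa => bbbaa => baa => ba => b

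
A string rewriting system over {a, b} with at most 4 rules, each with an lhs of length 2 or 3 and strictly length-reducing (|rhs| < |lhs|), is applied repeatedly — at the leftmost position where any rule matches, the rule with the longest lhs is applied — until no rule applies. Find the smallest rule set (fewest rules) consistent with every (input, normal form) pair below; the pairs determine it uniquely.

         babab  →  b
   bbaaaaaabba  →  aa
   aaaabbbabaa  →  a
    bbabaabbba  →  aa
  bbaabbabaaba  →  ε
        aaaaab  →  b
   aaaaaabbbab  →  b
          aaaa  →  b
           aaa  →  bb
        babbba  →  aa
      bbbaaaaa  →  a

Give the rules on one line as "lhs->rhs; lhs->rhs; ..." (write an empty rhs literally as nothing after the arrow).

  | babab => bab => b
  | bbaaaaaabba => baaaaabba => aaaabba => bbabba => bbba => aa
  | aaaabbbabaa => bbabbbabaa => bbbbabaa => ababaa => babaa => baa => a
  | bbabaabbba => bbaabbba => babbba => bbba => aa

aaa->bb; ab->b; ba->; bbb->a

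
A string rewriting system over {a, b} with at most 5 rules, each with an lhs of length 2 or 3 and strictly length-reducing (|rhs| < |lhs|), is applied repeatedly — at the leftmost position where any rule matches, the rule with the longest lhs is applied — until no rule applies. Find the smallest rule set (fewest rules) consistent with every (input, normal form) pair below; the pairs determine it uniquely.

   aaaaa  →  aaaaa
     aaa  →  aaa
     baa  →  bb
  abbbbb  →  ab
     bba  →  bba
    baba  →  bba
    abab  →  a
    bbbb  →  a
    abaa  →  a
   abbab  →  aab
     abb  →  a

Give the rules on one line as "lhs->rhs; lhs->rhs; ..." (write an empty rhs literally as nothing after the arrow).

abb->a; baa->bb; bab->bb; bbb->ab

  | aaaaa
  | aaa
  | baa => bb
  | abbbbb => abbb => ab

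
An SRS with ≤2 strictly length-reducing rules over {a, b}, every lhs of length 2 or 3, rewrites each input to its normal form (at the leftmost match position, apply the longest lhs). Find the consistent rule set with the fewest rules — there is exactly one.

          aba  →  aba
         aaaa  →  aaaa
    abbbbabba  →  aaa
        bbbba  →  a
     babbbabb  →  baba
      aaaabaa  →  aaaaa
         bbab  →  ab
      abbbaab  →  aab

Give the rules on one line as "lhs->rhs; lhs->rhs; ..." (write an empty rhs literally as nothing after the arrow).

  | aba
  | aaaa
  | abbbbabba => abbabba => aabba => aaa
  | bbbba => bba => a

baa->a; bb->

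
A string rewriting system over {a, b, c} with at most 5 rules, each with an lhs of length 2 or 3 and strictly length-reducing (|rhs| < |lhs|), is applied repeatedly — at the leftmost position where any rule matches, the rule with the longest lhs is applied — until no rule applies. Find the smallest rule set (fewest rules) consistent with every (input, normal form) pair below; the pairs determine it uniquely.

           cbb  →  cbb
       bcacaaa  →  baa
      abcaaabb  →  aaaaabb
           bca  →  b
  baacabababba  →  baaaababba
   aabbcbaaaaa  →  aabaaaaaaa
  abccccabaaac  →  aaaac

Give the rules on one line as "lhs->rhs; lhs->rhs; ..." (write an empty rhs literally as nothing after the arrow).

  | cbb
  | bcacaaa => bcaaa => baa
  | abcaaabb => aaaaabb
  | bca => b

abc->aa; bcb->aa; ca->; cab->a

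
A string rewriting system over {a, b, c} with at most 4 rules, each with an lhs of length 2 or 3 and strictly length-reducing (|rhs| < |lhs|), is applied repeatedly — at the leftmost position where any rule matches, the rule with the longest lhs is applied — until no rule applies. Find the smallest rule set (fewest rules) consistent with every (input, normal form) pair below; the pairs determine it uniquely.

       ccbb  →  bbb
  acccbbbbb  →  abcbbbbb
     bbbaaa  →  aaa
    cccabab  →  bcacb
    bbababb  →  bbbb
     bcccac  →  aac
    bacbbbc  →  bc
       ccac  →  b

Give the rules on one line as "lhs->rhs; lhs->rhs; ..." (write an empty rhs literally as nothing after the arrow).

  | ccbb => bbb
  | acccbbbbb => abcbbbbb
  | bbbaaa => bbcaa => aaa
  | cccabab => bcabab => bcacb

ba->c; bbc->a; cc->b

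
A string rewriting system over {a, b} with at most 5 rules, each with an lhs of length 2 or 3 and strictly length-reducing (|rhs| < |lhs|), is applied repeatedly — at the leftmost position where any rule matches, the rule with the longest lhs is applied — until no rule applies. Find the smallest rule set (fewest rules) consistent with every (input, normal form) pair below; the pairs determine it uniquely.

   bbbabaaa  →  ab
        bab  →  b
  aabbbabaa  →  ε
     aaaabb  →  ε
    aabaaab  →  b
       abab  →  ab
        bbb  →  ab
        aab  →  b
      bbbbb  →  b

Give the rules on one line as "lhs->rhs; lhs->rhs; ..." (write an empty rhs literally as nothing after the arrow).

  | bbbabaaa => ababaaa => abaaa => aaa => ab
  | bab => b
  | aabbbabaa => bbbabaa => ababaa => abaa => aa => ε
  | aaaabb => ababb => abb => aa => ε

aa->; aaa->ab; ba->; bb->a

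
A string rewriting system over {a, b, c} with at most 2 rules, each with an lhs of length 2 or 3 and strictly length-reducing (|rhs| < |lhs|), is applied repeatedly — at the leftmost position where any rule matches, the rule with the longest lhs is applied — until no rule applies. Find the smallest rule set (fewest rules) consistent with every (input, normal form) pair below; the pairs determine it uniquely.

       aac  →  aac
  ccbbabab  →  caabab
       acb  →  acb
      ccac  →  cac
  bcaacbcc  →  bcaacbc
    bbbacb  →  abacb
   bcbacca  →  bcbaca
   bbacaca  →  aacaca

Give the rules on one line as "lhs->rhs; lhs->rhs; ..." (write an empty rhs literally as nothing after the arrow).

bb->a; cc->c

  | aac
  | ccbbabab => cbbabab => caabab
  | acb
  | ccac => cac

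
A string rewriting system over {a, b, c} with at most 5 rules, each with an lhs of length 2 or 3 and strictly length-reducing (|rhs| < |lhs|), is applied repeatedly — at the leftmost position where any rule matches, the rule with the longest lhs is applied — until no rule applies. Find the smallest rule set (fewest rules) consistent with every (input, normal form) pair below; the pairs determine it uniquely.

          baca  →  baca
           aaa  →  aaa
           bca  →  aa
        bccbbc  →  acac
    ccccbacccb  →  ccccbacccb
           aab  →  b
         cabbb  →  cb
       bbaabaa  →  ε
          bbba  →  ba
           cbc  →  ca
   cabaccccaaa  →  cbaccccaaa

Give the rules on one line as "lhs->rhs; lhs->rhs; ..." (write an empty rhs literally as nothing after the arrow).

  | baca
  | aaa
  | bca => aa
  | bccbbc => acbbc => acac

ab->b; baa->; bb->a; bc->a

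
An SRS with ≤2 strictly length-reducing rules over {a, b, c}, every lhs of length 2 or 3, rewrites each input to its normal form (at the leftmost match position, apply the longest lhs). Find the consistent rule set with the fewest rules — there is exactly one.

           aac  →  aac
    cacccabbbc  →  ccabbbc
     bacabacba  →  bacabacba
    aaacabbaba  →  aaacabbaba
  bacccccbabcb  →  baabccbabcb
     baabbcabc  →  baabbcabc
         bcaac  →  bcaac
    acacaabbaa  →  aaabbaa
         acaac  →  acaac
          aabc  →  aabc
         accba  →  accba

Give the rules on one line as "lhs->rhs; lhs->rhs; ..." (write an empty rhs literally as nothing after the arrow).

  | aac
  | cacccabbbc => ccabbbc
  | bacabacba
  | aaacabbaba

cac->; ccc->ab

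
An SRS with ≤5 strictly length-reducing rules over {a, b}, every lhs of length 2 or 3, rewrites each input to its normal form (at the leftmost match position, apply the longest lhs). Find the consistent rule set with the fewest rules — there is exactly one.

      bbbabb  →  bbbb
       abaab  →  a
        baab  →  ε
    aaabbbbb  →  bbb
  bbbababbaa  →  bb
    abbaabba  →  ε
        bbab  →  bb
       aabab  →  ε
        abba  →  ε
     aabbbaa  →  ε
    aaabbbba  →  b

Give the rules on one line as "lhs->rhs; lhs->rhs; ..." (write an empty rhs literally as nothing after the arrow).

  | bbbabb => bbbb
  | abaab => aaab => a
  | baab => ab => ε
  | aaabbbbb => abbbb => bbb

aab->; ab->; aba->aa; ba->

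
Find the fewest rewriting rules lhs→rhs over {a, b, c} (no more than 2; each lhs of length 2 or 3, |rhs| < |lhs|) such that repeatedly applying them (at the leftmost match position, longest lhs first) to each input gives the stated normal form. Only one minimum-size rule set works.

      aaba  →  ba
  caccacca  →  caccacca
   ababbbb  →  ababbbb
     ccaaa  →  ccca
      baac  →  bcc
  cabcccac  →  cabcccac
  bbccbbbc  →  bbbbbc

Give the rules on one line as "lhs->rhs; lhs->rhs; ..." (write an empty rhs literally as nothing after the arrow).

  | aaba => cba => ba
  | caccacca
  | ababbbb
  | ccaaa => ccca

aa->c; cb->b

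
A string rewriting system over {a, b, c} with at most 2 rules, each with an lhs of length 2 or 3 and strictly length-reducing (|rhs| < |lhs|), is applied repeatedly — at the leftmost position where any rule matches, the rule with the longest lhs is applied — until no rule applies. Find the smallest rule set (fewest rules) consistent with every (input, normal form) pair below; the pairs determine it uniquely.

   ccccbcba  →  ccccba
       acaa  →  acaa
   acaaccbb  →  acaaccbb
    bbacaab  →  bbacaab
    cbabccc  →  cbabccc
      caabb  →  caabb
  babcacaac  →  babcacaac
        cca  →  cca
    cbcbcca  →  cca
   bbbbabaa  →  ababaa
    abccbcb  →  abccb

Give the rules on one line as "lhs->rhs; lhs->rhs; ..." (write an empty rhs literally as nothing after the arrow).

  | ccccbcba => ccccba
  | acaa
  | acaaccbb
  | bbacaab

bbb->a; cbc->c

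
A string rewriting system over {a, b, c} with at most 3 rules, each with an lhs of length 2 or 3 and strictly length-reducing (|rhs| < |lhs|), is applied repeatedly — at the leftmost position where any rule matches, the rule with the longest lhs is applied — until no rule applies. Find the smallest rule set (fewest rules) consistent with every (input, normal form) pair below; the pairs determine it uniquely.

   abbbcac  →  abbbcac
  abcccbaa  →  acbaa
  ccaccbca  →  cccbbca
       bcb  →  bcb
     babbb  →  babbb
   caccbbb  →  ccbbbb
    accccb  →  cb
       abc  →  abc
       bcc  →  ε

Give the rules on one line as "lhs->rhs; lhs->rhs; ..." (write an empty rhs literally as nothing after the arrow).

acc->cb; bcc->

  | abbbcac
  | abcccbaa => acbaa
  | ccaccbca => cccbbca
  | bcb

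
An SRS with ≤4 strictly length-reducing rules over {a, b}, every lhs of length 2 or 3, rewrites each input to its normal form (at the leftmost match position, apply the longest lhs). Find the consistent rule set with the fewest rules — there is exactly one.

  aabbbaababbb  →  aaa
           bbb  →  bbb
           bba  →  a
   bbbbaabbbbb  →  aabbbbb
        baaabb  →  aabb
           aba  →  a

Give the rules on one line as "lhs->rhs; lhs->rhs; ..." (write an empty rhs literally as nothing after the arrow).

  | aabbbaababbb => aabaababbb => aaababbb => aaababb => aaabab => aaaba => aaa
  | bbb
  | bba => a
  | bbbbaabbbbb => bbaabbbbb => aabbbbb

ba->; bab->ba; bba->a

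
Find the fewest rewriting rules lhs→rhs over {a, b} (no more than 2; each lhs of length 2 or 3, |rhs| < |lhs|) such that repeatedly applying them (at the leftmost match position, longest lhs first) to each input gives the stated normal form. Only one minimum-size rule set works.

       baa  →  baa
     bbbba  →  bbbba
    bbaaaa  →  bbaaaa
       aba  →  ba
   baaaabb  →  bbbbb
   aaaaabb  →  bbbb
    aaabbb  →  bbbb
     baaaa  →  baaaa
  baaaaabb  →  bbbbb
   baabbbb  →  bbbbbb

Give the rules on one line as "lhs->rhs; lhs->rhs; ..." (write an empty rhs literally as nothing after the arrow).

  | baa
  | bbbba
  | bbaaaa
  | aba => ba

aab->bb; ab->b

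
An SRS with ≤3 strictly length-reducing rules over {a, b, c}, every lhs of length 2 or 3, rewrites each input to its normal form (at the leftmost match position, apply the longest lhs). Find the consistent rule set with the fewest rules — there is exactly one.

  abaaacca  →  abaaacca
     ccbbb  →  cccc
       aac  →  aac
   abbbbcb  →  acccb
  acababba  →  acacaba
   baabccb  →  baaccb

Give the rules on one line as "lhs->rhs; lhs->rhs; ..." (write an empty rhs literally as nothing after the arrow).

bab->ca; bbb->cc; bc->c

  | abaaacca
  | ccbbb => cccc
  | aac
  | abbbbcb => accbcb => acccb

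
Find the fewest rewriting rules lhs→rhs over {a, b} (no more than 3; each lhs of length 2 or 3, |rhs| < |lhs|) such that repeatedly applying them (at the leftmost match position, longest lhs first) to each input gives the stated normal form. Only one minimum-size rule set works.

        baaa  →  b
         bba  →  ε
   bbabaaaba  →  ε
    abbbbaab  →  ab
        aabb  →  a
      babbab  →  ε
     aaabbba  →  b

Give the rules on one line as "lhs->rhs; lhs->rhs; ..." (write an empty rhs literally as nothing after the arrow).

  | baaa => baa => ba => b
  | bba => aa => ε
  | bbabaaaba => aabaaaba => baaaba => baaba => baba => bba => aa => ε
  | abbbbaab => aabbaab => bbaab => aaab => ab

aa->; ba->b; bb->a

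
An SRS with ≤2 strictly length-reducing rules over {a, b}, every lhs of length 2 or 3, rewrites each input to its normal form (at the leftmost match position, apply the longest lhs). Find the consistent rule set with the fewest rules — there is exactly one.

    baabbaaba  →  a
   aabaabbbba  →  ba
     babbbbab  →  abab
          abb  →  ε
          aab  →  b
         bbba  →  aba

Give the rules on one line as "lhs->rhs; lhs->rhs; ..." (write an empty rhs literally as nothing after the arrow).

aa->; bb->a

  | baabbaaba => bbbaaba => abaaba => abba => aaa => a
  | aabaabbbba => baabbbba => bbbbba => abbba => aaba => ba
  | babbbbab => baabbab => bbbab => abab
  | abb => aa => ε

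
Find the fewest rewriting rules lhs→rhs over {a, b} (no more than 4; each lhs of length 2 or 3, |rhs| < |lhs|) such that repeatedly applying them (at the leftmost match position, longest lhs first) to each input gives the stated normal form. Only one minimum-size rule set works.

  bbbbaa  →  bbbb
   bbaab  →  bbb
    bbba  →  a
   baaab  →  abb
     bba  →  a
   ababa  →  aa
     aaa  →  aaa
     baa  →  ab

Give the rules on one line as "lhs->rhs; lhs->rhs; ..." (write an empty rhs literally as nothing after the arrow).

  | bbbbaa => bbbab => bbbb
  | bbaab => babb => bbb
  | bbba => bba => ba => a
  | baaab => abab => abb

ba->a; baa->ab; bab->bb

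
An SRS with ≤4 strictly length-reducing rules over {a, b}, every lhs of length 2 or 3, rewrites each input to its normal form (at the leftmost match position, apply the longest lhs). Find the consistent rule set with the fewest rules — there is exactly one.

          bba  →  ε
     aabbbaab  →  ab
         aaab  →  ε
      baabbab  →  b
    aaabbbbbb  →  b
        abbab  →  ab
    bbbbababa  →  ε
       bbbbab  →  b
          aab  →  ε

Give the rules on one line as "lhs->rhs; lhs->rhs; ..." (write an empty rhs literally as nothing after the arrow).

aa->b; bab->bb; bb->; bba->

  | bba => ε
  | aabbbaab => bbbbaab => bbaab => ab
  | aaab => bab => bb => ε
  | baabbab => bbbbab => bbab => b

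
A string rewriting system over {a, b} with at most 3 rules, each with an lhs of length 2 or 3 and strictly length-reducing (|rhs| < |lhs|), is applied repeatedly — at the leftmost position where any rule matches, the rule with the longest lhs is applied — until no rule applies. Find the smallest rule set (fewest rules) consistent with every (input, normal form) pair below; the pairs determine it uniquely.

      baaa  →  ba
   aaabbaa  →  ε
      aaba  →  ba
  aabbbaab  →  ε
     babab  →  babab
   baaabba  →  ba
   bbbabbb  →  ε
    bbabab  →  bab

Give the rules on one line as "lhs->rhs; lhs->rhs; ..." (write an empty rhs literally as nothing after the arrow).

  | baaa => ba
  | aaabbaa => abbaa => aaaa => aa => ε
  | aaba => ba
  | aabbbaab => bbbaab => abaab => abb => aa => ε

aa->; bb->a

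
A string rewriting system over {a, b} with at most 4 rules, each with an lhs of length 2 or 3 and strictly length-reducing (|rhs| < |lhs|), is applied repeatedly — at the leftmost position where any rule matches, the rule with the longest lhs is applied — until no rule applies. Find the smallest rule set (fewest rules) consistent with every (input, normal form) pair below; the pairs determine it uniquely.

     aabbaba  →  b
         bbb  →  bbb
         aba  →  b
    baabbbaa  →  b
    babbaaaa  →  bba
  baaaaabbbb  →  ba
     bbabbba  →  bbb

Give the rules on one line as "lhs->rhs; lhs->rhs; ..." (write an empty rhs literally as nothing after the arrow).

  | aabbaba => aababa => aaaba => aba => b
  | bbb
  | aba => b
  | baabbbaa => baabbaa => baabaa => baaaa => baa => b

aa->; aab->aa; ab->a; aba->b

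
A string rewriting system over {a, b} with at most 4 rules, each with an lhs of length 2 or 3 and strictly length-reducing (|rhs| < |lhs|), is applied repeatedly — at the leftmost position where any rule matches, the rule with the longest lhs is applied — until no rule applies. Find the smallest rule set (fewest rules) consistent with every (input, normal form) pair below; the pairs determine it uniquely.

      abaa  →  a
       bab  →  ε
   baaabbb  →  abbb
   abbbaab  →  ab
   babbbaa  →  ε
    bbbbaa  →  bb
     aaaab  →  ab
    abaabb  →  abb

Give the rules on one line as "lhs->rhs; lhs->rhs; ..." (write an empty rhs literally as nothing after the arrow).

  | abaa => aa => a
  | bab => ε
  | baaabbb => aabbb => abbb
  | abbbaab => abbab => ab

aa->a; ba->; bab->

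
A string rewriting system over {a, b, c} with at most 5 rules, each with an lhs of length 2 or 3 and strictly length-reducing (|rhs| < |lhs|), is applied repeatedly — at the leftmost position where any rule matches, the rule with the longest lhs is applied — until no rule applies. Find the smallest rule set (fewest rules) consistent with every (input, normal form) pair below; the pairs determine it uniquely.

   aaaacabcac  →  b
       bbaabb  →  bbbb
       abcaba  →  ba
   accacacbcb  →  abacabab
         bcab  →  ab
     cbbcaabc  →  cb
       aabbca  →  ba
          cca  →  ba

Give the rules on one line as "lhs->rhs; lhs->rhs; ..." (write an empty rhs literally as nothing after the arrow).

aa->; bc->; cbc->ba; cc->b

  | aaaacabcac => aacabcac => cabcac => caac => cc => b
  | bbaabb => bbbb
  | abcaba => aaba => ba
  | accacacbcb => abacacbcb => abacabab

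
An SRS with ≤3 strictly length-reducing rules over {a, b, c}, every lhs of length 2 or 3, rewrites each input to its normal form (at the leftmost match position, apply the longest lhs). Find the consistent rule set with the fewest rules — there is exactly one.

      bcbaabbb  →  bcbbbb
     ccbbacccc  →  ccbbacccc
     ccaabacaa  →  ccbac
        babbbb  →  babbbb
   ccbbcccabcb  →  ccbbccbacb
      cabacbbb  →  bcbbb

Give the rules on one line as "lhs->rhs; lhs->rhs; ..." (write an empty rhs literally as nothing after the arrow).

aa->; cab->ba

  | bcbaabbb => bcbbbb
  | ccbbacccc
  | ccaabacaa => ccbacaa => ccbac
  | babbbb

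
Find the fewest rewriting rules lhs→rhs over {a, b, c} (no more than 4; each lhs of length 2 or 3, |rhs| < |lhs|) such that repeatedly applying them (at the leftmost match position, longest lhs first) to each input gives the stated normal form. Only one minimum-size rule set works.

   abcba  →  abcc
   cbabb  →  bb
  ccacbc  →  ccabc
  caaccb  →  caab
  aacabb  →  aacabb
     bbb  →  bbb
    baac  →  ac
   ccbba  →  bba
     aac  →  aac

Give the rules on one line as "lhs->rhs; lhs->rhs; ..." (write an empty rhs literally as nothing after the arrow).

baa->a; cb->b; cba->cc

  | abcba => abcc
  | cbabb => ccbb => cbb => bb
  | ccacbc => ccabc
  | caaccb => caacb => caab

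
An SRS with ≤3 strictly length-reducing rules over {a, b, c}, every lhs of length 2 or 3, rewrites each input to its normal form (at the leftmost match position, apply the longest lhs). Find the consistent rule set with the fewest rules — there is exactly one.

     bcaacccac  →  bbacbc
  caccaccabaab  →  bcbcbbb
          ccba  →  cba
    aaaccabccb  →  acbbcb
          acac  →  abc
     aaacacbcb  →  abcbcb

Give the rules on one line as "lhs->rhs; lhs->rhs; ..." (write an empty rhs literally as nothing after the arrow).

aa->; ca->b; ccb->cb

  | bcaacccac => bbacccac => bbaccbc => bbacbc
  | caccaccabaab => bccaccabaab => bcbccabaab => bcbcbbaab => bcbcbbb
  | ccba => cba
  | aaaccabccb => accabccb => acbbccb => acbbcb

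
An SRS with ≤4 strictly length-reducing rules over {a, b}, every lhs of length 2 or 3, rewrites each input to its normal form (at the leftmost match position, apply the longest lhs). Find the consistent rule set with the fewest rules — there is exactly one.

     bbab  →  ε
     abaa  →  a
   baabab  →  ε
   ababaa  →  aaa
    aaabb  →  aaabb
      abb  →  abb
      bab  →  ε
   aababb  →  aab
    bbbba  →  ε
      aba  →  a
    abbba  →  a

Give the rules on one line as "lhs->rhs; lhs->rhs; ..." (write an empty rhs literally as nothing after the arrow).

ba->; baa->; bab->; bba->ba

  | bbab => bab => ε
  | abaa => a
  | baabab => bab => ε
  | ababaa => aaa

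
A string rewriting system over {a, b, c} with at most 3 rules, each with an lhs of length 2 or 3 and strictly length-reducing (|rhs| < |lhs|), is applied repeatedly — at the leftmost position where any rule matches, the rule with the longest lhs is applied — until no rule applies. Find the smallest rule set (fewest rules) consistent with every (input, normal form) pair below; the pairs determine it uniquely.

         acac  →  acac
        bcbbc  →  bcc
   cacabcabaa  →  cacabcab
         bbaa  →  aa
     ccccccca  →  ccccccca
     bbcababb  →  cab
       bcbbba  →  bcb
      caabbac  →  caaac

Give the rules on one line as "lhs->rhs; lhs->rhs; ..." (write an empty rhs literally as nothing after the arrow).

  | acac
  | bcbbc => bcc
  | cacabcabaa => cacabcaba => cacabcab
  | bbaa => aa

ba->b; bb->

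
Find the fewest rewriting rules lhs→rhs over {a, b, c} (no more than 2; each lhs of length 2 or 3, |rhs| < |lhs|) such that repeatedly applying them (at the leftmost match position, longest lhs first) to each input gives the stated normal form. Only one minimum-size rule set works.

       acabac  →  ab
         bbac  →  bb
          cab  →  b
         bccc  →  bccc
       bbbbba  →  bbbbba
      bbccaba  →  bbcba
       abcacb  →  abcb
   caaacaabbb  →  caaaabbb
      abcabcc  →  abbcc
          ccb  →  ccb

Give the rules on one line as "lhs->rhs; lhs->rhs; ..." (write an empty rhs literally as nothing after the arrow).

ac->; cab->b

  | acabac => abac => ab
  | bbac => bb
  | cab => b
  | bccc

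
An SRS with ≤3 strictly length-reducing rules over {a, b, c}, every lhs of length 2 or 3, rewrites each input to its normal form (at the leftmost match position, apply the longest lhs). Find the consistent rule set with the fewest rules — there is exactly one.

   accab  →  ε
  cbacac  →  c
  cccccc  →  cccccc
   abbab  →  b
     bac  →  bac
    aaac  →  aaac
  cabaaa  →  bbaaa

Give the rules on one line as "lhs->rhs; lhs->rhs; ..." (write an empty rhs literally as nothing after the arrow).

ab->; ca->b; cb->

  | accab => acbb => ab => ε
  | cbacac => acac => abc => c
  | cccccc
  | abbab => bab => b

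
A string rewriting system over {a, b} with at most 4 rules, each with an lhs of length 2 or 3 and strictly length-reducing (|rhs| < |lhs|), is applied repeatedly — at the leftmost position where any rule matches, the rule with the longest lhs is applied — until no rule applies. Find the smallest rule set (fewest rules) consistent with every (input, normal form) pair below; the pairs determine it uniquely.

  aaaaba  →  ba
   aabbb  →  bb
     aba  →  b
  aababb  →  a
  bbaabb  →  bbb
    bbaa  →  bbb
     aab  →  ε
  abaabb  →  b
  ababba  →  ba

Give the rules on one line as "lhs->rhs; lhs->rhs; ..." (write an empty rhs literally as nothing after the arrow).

  | aaaaba => baaba => ba
  | aabbb => bb
  | aba => aa => b
  | aababb => abb => ab => a

aa->b; aab->; ab->a; bab->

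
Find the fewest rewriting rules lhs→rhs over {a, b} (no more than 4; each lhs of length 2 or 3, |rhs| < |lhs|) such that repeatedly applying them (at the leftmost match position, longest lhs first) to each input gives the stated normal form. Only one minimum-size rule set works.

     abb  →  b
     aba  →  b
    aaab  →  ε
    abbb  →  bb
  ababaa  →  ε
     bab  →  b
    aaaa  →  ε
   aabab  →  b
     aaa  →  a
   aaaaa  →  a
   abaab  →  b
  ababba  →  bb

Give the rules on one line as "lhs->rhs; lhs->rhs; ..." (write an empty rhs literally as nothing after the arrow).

aa->; ab->; aba->b; ba->

  | abb => b
  | aba => b
  | aaab => ab => ε
  | abbb => bb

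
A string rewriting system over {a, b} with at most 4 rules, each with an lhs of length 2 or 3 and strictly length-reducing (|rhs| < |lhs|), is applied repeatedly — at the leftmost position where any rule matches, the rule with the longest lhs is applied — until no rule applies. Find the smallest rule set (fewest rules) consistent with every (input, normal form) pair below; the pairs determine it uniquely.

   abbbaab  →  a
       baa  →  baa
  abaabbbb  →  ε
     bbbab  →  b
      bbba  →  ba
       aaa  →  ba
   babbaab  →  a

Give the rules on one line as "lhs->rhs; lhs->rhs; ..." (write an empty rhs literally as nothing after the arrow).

aaa->ba; ab->; bb->

  | abbbaab => bbaab => aab => a
  | baa
  | abaabbbb => aabbbb => abbb => bb => ε
  | bbbab => bab => b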